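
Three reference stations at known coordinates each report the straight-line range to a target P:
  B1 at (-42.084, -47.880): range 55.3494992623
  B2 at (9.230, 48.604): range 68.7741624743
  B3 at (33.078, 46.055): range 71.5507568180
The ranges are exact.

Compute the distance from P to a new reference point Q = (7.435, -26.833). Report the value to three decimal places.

eq1: (x + 42.084)² + (y + 47.880)² = 55.3494992623²
eq2: (x − 9.230)² + (y − 48.604)² = 68.7741624743²
eq3: (x − 33.078)² + (y − 46.055)² = 71.5507568180²
eq2−eq1, eq2−eq3 (x²,y² cancel):
  -102.628·x − 192.968·y = 3282.334095
  47.696·x − 5.098·y = 378.050016
det = -102.628·-5.098 − -192.968·47.696 = 9726.999272
x = (3282.334095·-5.098 − -192.968·378.050016) / 9726.999272 = 5.779605
y = (-102.628·378.050016 − 3282.334095·47.696) / 9726.999272 = -20.083555
|P − Q| = √((5.779605 − 7.435)² + (-20.083555 − -26.833)²) = 6.949485

6.949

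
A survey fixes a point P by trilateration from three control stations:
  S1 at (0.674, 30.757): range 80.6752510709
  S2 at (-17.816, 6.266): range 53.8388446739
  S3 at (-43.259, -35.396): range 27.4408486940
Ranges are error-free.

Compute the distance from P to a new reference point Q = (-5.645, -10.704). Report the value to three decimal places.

39.094

eq1: (x − 0.674)² + (y − 30.757)² = 80.6752510709²
eq2: (x + 17.816)² + (y − 6.266)² = 53.8388446739²
eq3: (x + 43.259)² + (y + 35.396)² = 27.4408486940²
eq3−eq2, eq3−eq1 (x²,y² cancel):
  50.886·x + 83.324·y = -4913.166304
  87.866·x + 132.306·y = -7933.266530
det = 50.886·132.306 − 83.324·87.866 = -588.823468
x = (-4913.166304·132.306 − 83.324·-7933.266530) / -588.823468 = -18.664540
y = (50.886·-7933.266530 − -4913.166304·87.866) / -588.823468 = -47.566157
|P − Q| = √((-18.664540 − -5.645)² + (-47.566157 − -10.704)²) = 39.093824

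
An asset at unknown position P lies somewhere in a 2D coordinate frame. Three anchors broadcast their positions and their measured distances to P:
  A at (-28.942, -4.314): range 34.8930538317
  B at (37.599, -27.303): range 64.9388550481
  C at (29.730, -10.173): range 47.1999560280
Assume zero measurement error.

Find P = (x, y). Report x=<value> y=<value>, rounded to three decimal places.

x=-5.355 y=21.400

eq1: (x + 28.942)² + (y + 4.314)² = 34.8930538317²
eq2: (x − 37.599)² + (y + 27.303)² = 64.9388550481²
eq3: (x − 29.730)² + (y + 10.173)² = 47.1999560280²
eq2−eq3, eq2−eq1 (x²,y² cancel):
  -15.738·x + 34.260·y = 817.443265
  -133.082·x + 45.978·y = 1696.641039
det = -15.738·45.978 − 34.260·-133.082 = 3835.787556
x = (817.443265·45.978 − 34.260·1696.641039) / 3835.787556 = -5.355488
y = (-15.738·1696.641039 − 817.443265·-133.082) / 3835.787556 = 21.399842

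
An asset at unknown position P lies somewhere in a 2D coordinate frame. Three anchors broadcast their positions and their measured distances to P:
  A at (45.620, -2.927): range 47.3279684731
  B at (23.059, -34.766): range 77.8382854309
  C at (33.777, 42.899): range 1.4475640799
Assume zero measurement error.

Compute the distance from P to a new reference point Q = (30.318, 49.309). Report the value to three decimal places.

7.104

eq1: (x − 45.620)² + (y + 2.927)² = 47.3279684731²
eq2: (x − 23.059)² + (y + 34.766)² = 77.8382854309²
eq3: (x − 33.777)² + (y − 42.899)² = 1.4475640799²
eq1−eq2, eq1−eq3 (x²,y² cancel):
  -45.122·x − 63.678·y = -4168.221571
  -23.686·x + 91.652·y = 3129.299359
det = -45.122·91.652 − -63.678·-23.686 = -5643.798652
x = (-4168.221571·91.652 − -63.678·3129.299359) / -5643.798652 = 32.382147
y = (-45.122·3129.299359 − -4168.221571·-23.686) / -5643.798652 = 42.511924
|P − Q| = √((32.382147 − 30.318)² + (42.511924 − 49.309)²) = 7.103586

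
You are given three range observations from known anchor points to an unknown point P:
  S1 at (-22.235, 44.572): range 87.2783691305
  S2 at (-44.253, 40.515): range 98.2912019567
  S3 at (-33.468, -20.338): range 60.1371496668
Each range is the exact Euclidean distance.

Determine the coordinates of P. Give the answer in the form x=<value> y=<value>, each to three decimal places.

eq1: (x + 22.235)² + (y − 44.572)² = 87.2783691305²
eq2: (x + 44.253)² + (y − 40.515)² = 98.2912019567²
eq3: (x + 33.468)² + (y + 20.338)² = 60.1371496668²
eq3−eq1, eq3−eq2 (x²,y² cancel):
  22.466·x + 129.820·y = -3053.719807
  -21.570·x + 121.706·y = -3978.631646
det = 22.466·121.706 − 129.820·-21.570 = 5534.464396
x = (-3053.719807·121.706 − 129.820·-3978.631646) / 5534.464396 = 26.172350
y = (22.466·-3978.631646 − -3053.719807·-21.570) / 5534.464396 = -28.051978

x=26.172 y=-28.052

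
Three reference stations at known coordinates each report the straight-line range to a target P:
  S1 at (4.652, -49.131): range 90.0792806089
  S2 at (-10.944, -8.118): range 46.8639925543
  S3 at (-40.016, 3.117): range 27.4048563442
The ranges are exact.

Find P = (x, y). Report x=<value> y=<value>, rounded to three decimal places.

eq1: (x − 4.652)² + (y + 49.131)² = 90.0792806089²
eq2: (x + 10.944)² + (y + 8.118)² = 46.8639925543²
eq3: (x + 40.016)² + (y − 3.117)² = 27.4048563442²
eq2−eq3, eq2−eq1 (x²,y² cancel):
  -58.144·x + 22.470·y = 2870.530532
  31.192·x − 82.026·y = -3668.219792
det = -58.144·-82.026 − 22.470·31.192 = 4068.435504
x = (2870.530532·-82.026 − 22.470·-3668.219792) / 4068.435504 = -37.614763
y = (-58.144·-3668.219792 − 2870.530532·31.192) / 4068.435504 = 30.416454

x=-37.615 y=30.416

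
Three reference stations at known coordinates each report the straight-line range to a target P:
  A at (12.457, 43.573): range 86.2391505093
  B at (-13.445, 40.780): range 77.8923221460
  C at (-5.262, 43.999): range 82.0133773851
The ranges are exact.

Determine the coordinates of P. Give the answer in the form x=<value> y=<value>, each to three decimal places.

x=-18.407 y=-36.954

eq1: (x − 12.457)² + (y − 43.573)² = 86.2391505093²
eq2: (x + 13.445)² + (y − 40.780)² = 77.8923221460²
eq3: (x + 5.262)² + (y − 43.999)² = 82.0133773851²
eq2−eq3, eq2−eq1 (x²,y² cancel):
  16.366·x + 6.438·y = -539.156001
  51.804·x + 5.586·y = -1159.970478
det = 16.366·5.586 − 6.438·51.804 = -242.093676
x = (-539.156001·5.586 − 6.438·-1159.970478) / -242.093676 = -18.406778
y = (16.366·-1159.970478 − -539.156001·51.804) / -242.093676 = -36.954128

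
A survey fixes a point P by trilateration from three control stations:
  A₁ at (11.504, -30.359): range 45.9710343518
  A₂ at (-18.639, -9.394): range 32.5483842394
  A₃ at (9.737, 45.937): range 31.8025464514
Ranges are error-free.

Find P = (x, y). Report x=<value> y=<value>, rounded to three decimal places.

x=3.093 y=14.836

eq1: (x − 11.504)² + (y + 30.359)² = 45.9710343518²
eq2: (x + 18.639)² + (y + 9.394)² = 32.5483842394²
eq3: (x − 9.737)² + (y − 45.937)² = 31.8025464514²
eq2−eq3, eq2−eq1 (x²,y² cancel):
  56.752·x + 110.662·y = 1817.352937
  60.286·x − 41.930·y = -435.587343
det = 56.752·-41.930 − 110.662·60.286 = -9050.980692
x = (1817.352937·-41.930 − 110.662·-435.587343) / -9050.980692 = 3.093437
y = (56.752·-435.587343 − 1817.352937·60.286) / -9050.980692 = 14.836115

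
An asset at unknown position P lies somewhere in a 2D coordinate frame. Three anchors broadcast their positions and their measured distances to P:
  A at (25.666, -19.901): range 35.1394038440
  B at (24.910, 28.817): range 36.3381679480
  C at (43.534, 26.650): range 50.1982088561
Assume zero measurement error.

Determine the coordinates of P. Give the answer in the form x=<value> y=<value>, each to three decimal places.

eq1: (x − 25.666)² + (y + 19.901)² = 35.1394038440²
eq2: (x − 24.910)² + (y − 28.817)² = 36.3381679480²
eq3: (x − 43.534)² + (y − 26.650)² = 50.1982088561²
eq2−eq1, eq2−eq3 (x²,y² cancel):
  1.512·x − 97.436·y = -310.449485
  37.248·x − 4.334·y = -44.893656
det = 1.512·-4.334 − -97.436·37.248 = 3622.743120
x = (-310.449485·-4.334 − -97.436·-44.893656) / 3622.743120 = -0.836043
y = (1.512·-44.893656 − -310.449485·37.248) / 3622.743120 = 3.173215

x=-0.836 y=3.173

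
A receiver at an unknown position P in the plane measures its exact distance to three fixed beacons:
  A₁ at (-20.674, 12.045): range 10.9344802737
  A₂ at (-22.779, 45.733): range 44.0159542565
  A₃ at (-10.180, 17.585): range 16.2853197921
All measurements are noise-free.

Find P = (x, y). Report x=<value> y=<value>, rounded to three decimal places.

eq1: (x + 20.674)² + (y − 12.045)² = 10.9344802737²
eq2: (x + 22.779)² + (y − 45.733)² = 44.0159542565²
eq3: (x + 10.180)² + (y − 17.585)² = 16.2853197921²
eq3−eq2, eq3−eq1 (x²,y² cancel):
  -25.198·x + 56.296·y = 525.332917
  -20.988·x − 11.080·y = 305.280458
det = -25.198·-11.080 − 56.296·-20.988 = 1460.734288
x = (525.332917·-11.080 − 56.296·305.280458) / 1460.734288 = -15.750132
y = (-25.198·305.280458 − 525.332917·-20.988) / 1460.734288 = 2.281887

x=-15.750 y=2.282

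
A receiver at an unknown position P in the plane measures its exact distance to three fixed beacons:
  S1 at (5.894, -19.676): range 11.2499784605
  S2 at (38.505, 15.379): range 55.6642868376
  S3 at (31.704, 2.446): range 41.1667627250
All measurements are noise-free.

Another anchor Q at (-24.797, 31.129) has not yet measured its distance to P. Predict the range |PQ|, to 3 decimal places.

69.838

eq1: (x − 5.894)² + (y + 19.676)² = 11.2499784605²
eq2: (x − 38.505)² + (y − 15.379)² = 55.6642868376²
eq3: (x − 31.704)² + (y − 2.446)² = 41.1667627250²
eq2−eq3, eq2−eq1 (x²,y² cancel):
  -13.602·x − 25.866·y = 695.788342
  -65.222·x − 70.110·y = 1674.686360
det = -13.602·-70.110 − -25.866·-65.222 = -733.396032
x = (695.788342·-70.110 − -25.866·1674.686360) / -733.396032 = 7.450658
y = (-13.602·1674.686360 − 695.788342·-65.222) / -733.396032 = -30.817761
|P − Q| = √((7.450658 − -24.797)² + (-30.817761 − 31.129)²) = 69.837759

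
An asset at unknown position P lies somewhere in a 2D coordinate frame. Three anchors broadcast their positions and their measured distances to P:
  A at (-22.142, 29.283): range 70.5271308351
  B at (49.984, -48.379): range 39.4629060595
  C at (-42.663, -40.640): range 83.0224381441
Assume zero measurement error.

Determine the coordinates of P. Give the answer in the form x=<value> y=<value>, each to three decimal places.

eq1: (x + 22.142)² + (y − 29.283)² = 70.5271308351²
eq2: (x − 49.984)² + (y + 48.379)² = 39.4629060595²
eq3: (x + 42.663)² + (y + 40.640)² = 83.0224381441²
eq3−eq1, eq3−eq2 (x²,y² cancel):
  41.042·x + 139.846·y = -205.329864
  185.294·x − 15.478·y = 6702.591009
det = 41.042·-15.478 − 139.846·185.294 = -26547.872800
x = (-205.329864·-15.478 − 139.846·6702.591009) / -26547.872800 = 35.187469
y = (41.042·6702.591009 − -205.329864·185.294) / -26547.872800 = -11.795074

x=35.187 y=-11.795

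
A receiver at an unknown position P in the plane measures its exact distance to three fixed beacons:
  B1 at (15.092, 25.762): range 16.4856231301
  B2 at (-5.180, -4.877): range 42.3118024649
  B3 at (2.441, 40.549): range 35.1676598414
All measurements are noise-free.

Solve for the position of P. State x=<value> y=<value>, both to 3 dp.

eq1: (x − 15.092)² + (y − 25.762)² = 16.4856231301²
eq2: (x + 5.180)² + (y + 4.877)² = 42.3118024649²
eq3: (x − 2.441)² + (y − 40.549)² = 35.1676598414²
eq2−eq3, eq2−eq1 (x²,y² cancel):
  15.242·x + 90.852·y = 2153.086682
  40.544·x + 61.278·y = 2359.344437
det = 15.242·61.278 − 90.852·40.544 = -2749.504212
x = (2153.086682·61.278 − 90.852·2359.344437) / -2749.504212 = 29.974246
y = (15.242·2359.344437 − 2153.086682·40.544) / -2749.504212 = 18.670136

x=29.974 y=18.670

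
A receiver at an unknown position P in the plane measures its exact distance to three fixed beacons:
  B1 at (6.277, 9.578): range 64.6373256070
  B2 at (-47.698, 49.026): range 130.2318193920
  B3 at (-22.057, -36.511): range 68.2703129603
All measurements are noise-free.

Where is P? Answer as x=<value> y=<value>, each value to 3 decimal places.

x=46.039 y=-41.382

eq1: (x − 6.277)² + (y − 9.578)² = 64.6373256070²
eq2: (x + 47.698)² + (y − 49.026)² = 130.2318193920²
eq3: (x + 22.057)² + (y + 36.511)² = 68.2703129603²
eq3−eq2, eq3−eq1 (x²,y² cancel):
  -51.282·x + 171.074·y = -9440.407640
  56.668·x + 92.178·y = -1205.573787
det = -51.282·92.178 − 171.074·56.668 = -14421.493628
x = (-9440.407640·92.178 − 171.074·-1205.573787) / -14421.493628 = 46.039307
y = (-51.282·-1205.573787 − -9440.407640·56.668) / -14421.493628 = -41.382208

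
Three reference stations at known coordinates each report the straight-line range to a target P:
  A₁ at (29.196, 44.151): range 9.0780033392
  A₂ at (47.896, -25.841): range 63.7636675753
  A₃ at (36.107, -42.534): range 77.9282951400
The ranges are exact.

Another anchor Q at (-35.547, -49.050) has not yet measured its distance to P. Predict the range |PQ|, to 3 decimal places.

106.065

eq1: (x − 29.196)² + (y − 44.151)² = 9.0780033392²
eq2: (x − 47.896)² + (y + 25.841)² = 63.7636675753²
eq3: (x − 36.107)² + (y + 42.534)² = 77.9282951400²
eq3−eq2, eq3−eq1 (x²,y² cancel):
  23.578·x + 33.386·y = 1855.941373
  -13.822·x + 173.370·y = 5679.269651
det = 23.578·173.370 − 33.386·-13.822 = 4549.179152
x = (1855.941373·173.370 − 33.386·5679.269651) / 4549.179152 = 29.050617
y = (23.578·5679.269651 − 1855.941373·-13.822) / 4549.179152 = 35.074161
|P − Q| = √((29.050617 − -35.547)² + (35.074161 − -49.050)²) = 106.064728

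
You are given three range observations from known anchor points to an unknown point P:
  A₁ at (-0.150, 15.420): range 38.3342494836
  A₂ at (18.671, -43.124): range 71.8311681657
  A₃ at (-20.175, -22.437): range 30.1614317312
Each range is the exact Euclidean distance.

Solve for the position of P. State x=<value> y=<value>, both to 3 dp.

x=-36.410 y=2.982

eq1: (x + 0.150)² + (y − 15.420)² = 38.3342494836²
eq2: (x − 18.671)² + (y + 43.124)² = 71.8311681657²
eq3: (x + 20.175)² + (y + 22.437)² = 30.1614317312²
eq1−eq2, eq1−eq3 (x²,y² cancel):
  37.642·x − 117.088·y = -1719.715320
  -40.050·x − 75.714·y = 1232.453413
det = 37.642·-75.714 − -117.088·-40.050 = -7539.400788
x = (-1719.715320·-75.714 − -117.088·1232.453413) / -7539.400788 = -36.410325
y = (37.642·1232.453413 − -1719.715320·-40.050) / -7539.400788 = 2.982012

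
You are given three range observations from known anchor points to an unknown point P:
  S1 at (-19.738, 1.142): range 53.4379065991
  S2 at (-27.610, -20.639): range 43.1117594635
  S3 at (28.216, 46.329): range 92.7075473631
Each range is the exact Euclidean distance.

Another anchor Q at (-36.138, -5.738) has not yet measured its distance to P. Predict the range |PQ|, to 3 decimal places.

58.926

eq1: (x + 19.738)² + (y − 1.142)² = 53.4379065991²
eq2: (x + 27.610)² + (y + 20.639)² = 43.1117594635²
eq3: (x − 28.216)² + (y − 46.329)² = 92.7075473631²
eq1−eq3, eq1−eq2 (x²,y² cancel):
  95.908·x + 90.374·y = -3187.453387
  -15.744·x − 43.562·y = 1794.373671
det = 95.908·-43.562 − 90.374·-15.744 = -2755.096040
x = (-3187.453387·-43.562 − 90.374·1794.373671) / -2755.096040 = 8.461731
y = (95.908·1794.373671 − -3187.453387·-15.744) / -2755.096040 = -44.249464
|P − Q| = √((8.461731 − -36.138)² + (-44.249464 − -5.738)²) = 58.925961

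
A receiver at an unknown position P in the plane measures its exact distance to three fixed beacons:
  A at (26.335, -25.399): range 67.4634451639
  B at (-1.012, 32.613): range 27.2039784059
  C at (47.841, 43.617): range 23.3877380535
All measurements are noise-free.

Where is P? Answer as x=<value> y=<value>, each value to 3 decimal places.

x=24.507 y=42.040

eq1: (x − 26.335)² + (y + 25.399)² = 67.4634451639²
eq2: (x + 1.012)² + (y − 32.613)² = 27.2039784059²
eq3: (x − 47.841)² + (y − 43.617)² = 23.3877380535²
eq2−eq1, eq2−eq3 (x²,y² cancel):
  54.694·x − 116.024·y = -3537.250479
  97.706·x + 22.008·y = 3319.642207
det = 54.694·22.008 − -116.024·97.706 = 12539.946496
x = (-3537.250479·22.008 − -116.024·3319.642207) / 12539.946496 = 24.506513
y = (54.694·3319.642207 − -3537.250479·97.706) / 12539.946496 = 42.039662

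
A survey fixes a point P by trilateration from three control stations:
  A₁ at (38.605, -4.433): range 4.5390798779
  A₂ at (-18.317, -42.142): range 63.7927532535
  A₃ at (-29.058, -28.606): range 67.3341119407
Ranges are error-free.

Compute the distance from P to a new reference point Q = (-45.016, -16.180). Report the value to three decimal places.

80.115

eq1: (x − 38.605)² + (y + 4.433)² = 4.5390798779²
eq2: (x + 18.317)² + (y + 42.142)² = 63.7927532535²
eq3: (x + 29.058)² + (y + 28.606)² = 67.3341119407²
eq2−eq3, eq2−eq1 (x²,y² cancel):
  -21.482·x + 27.072·y = -913.157316
  113.844·x + 75.418·y = 3447.448983
det = -21.482·75.418 − 27.072·113.844 = -4702.114244
x = (-913.157316·75.418 − 27.072·3447.448983) / -4702.114244 = 34.494661
y = (-21.482·3447.448983 − -913.157316·113.844) / -4702.114244 = -6.358710
|P − Q| = √((34.494661 − -45.016)² + (-6.358710 − -16.180)²) = 80.114936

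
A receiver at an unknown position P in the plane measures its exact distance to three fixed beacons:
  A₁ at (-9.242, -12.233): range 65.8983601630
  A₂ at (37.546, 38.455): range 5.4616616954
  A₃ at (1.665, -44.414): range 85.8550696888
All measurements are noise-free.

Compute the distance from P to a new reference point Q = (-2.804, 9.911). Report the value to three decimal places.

47.445

eq1: (x + 9.242)² + (y + 12.233)² = 65.8983601630²
eq2: (x − 37.546)² + (y − 38.455)² = 5.4616616954²
eq3: (x − 1.665)² + (y + 44.414)² = 85.8550696888²
eq2−eq1, eq2−eq3 (x²,y² cancel):
  -93.576·x − 101.376·y = -6966.192412
  -71.762·x − 165.738·y = -8254.376763
det = -93.576·-165.738 − -101.376·-71.762 = 8234.154576
x = (-6966.192412·-165.738 − -101.376·-8254.376763) / 8234.154576 = 38.591345
y = (-93.576·-8254.376763 − -6966.192412·-71.762) / 8234.154576 = 33.094310
|P − Q| = √((38.591345 − -2.804)² + (33.094310 − 9.911)²) = 47.445131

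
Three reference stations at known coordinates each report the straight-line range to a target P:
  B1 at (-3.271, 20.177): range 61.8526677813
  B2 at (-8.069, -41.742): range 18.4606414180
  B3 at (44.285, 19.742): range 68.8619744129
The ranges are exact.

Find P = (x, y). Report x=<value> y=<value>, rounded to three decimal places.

x=10.324 y=-40.163

eq1: (x + 3.271)² + (y − 20.177)² = 61.8526677813²
eq2: (x + 8.069)² + (y + 41.742)² = 18.4606414180²
eq3: (x − 44.285)² + (y − 19.742)² = 68.8619744129²
eq3−eq2, eq3−eq1 (x²,y² cancel):
  -104.708·x − 122.968·y = 3857.771774
  -95.112·x + 0.870·y = -1016.878011
det = -104.708·0.870 − -122.968·-95.112 = -11786.828376
x = (3857.771774·0.870 − -122.968·-1016.878011) / -11786.828376 = 10.323998
y = (-104.708·-1016.878011 − 3857.771774·-95.112) / -11786.828376 = -40.163107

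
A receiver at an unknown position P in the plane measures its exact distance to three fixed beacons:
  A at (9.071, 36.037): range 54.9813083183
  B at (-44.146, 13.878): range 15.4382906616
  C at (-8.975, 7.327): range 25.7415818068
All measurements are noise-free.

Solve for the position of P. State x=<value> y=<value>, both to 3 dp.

eq1: (x − 9.071)² + (y − 36.037)² = 54.9813083183²
eq2: (x + 44.146)² + (y − 13.878)² = 15.4382906616²
eq3: (x + 8.975)² + (y − 7.327)² = 25.7415818068²
eq1−eq3, eq1−eq2 (x²,y² cancel):
  -36.092·x − 57.420·y = 1113.602374
  -106.434·x − 44.318·y = 3545.123236
det = -36.092·-44.318 − -57.420·-106.434 = -4511.915024
x = (1113.602374·-44.318 − -57.420·3545.123236) / -4511.915024 = -34.178025
y = (-36.092·3545.123236 − 1113.602374·-106.434) / -4511.915024 = 2.089009

x=-34.178 y=2.089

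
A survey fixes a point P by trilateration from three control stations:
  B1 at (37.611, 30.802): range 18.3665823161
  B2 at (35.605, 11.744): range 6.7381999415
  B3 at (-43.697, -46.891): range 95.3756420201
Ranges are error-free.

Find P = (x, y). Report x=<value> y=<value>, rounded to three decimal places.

x=29.401 y=14.373

eq1: (x − 37.611)² + (y − 30.802)² = 18.3665823161²
eq2: (x − 35.605)² + (y − 11.744)² = 6.7381999415²
eq3: (x + 43.697)² + (y + 46.891)² = 95.3756420201²
eq2−eq3, eq2−eq1 (x²,y² cancel):
  -158.604·x − 117.270·y = -6348.553623
  4.012·x + 38.116·y = 665.784956
det = -158.604·38.116 − -117.270·4.012 = -5574.862824
x = (-6348.553623·38.116 − -117.270·665.784956) / -5574.862824 = 29.400700
y = (-158.604·665.784956 − -6348.553623·4.012) / -5574.862824 = 14.372687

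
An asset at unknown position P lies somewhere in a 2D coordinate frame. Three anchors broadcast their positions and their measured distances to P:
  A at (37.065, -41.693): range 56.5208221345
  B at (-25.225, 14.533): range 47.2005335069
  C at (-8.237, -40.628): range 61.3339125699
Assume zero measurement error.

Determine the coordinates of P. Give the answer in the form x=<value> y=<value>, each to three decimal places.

x=21.942 y=12.767

eq1: (x − 37.065)² + (y + 41.693)² = 56.5208221345²
eq2: (x + 25.225)² + (y − 14.533)² = 47.2005335069²
eq3: (x + 8.237)² + (y + 40.628)² = 61.3339125699²
eq1−eq3, eq1−eq2 (x²,y² cancel):
  -90.604·x + 2.130·y = -1960.883417
  -124.580·x + 112.452·y = -1297.898789
det = -90.604·112.452 − 2.130·-124.580 = -9923.245608
x = (-1960.883417·112.452 − 2.130·-1297.898789) / -9923.245608 = 21.942492
y = (-90.604·-1297.898789 − -1960.883417·-124.580) / -9923.245608 = 12.767197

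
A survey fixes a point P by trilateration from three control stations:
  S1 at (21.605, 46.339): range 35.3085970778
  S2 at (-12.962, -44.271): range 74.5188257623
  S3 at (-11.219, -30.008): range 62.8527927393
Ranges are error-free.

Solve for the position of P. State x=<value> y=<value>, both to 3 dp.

eq1: (x − 21.605)² + (y − 46.339)² = 35.3085970778²
eq2: (x + 12.962)² + (y + 44.271)² = 74.5188257623²
eq3: (x + 11.219)² + (y + 30.008)² = 62.8527927393²
eq3−eq1, eq3−eq2 (x²,y² cancel):
  65.648·x + 152.694·y = 4291.509449
  -3.486·x − 28.526·y = -500.992978
det = 65.648·-28.526 − 152.694·-3.486 = -1340.383564
x = (4291.509449·-28.526 − 152.694·-500.992978) / -1340.383564 = 34.259579
y = (65.648·-500.992978 − 4291.509449·-3.486) / -1340.383564 = 13.376011

x=34.260 y=13.376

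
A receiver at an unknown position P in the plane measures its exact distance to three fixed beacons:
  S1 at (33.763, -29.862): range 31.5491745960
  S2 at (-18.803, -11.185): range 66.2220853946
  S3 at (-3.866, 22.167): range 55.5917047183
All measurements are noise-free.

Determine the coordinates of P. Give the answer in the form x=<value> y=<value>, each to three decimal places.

eq1: (x − 33.763)² + (y + 29.862)² = 31.5491745960²
eq2: (x + 18.803)² + (y + 11.185)² = 66.2220853946²
eq3: (x + 3.866)² + (y − 22.167)² = 55.5917047183²
eq1−eq3, eq1−eq2 (x²,y² cancel):
  -75.258·x + 104.058·y = -3620.444584
  -105.132·x + 37.354·y = -4943.036355
det = -75.258·37.354 − 104.058·-105.132 = 8128.638324
x = (-3620.444584·37.354 − 104.058·-4943.036355) / 8128.638324 = 46.640578
y = (-75.258·-4943.036355 − -3620.444584·-105.132) / 8128.638324 = -1.060639

x=46.641 y=-1.061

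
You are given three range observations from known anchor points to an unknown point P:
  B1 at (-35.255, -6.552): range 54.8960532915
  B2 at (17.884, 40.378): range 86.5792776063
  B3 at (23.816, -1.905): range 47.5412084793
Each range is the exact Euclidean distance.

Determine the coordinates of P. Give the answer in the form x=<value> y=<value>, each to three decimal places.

eq1: (x + 35.255)² + (y + 6.552)² = 54.8960532915²
eq2: (x − 17.884)² + (y − 40.378)² = 86.5792776063²
eq3: (x − 23.816)² + (y + 1.905)² = 47.5412084793²
eq3−eq1, eq3−eq2 (x²,y² cancel):
  -118.142·x − 9.294·y = -38.397315
  -11.864·x + 84.566·y = -3856.415348
det = -118.142·84.566 − -9.294·-11.864 = -10101.060388
x = (-38.397315·84.566 − -9.294·-3856.415348) / -10101.060388 = 3.869755
y = (-118.142·-3856.415348 − -38.397315·-11.864) / -10101.060388 = -45.059534

x=3.870 y=-45.060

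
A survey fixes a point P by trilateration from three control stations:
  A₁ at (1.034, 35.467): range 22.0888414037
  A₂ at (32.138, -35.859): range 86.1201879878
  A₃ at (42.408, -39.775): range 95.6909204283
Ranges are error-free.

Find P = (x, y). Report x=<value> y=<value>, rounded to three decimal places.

eq1: (x − 1.034)² + (y − 35.467)² = 22.0888414037²
eq2: (x − 32.138)² + (y + 35.859)² = 86.1201879878²
eq3: (x − 42.408)² + (y + 39.775)² = 95.6909204283²
eq1−eq2, eq1−eq3 (x²,y² cancel):
  62.208·x − 142.652·y = -5869.028185
  82.748·x − 150.484·y = -6547.323494
det = 62.208·-150.484 − -142.652·82.748 = 2442.859024
x = (-5869.028185·-150.484 − -142.652·-6547.323494) / 2442.859024 = -20.792831
y = (62.208·-6547.323494 − -5869.028185·82.748) / 2442.859024 = 32.074894

x=-20.793 y=32.075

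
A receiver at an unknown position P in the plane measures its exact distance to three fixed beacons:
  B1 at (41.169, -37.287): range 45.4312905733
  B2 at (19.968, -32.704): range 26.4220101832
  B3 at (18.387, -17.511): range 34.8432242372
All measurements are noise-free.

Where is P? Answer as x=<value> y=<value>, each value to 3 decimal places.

eq1: (x − 41.169)² + (y + 37.287)² = 45.4312905733²
eq2: (x − 19.968)² + (y + 32.704)² = 26.4220101832²
eq3: (x − 18.387)² + (y + 17.511)² = 34.8432242372²
eq3−eq1, eq3−eq2 (x²,y² cancel):
  45.564·x − 39.552·y = 1590.538152
  3.162·x − 30.386·y = 1339.483403
det = 45.564·-30.386 − -39.552·3.162 = -1259.444280
x = (1590.538152·-30.386 − -39.552·1339.483403) / -1259.444280 = -3.691434
y = (45.564·1339.483403 − 1590.538152·3.162) / -1259.444280 = -44.466390

x=-3.691 y=-44.466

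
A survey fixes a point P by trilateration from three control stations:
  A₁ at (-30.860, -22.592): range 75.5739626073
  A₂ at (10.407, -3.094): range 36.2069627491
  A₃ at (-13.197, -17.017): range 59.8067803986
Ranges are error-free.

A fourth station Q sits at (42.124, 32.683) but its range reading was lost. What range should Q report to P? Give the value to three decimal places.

19.856

eq1: (x + 30.860)² + (y + 22.592)² = 75.5739626073²
eq2: (x − 10.407)² + (y + 3.094)² = 36.2069627491²
eq3: (x + 13.197)² + (y + 17.017)² = 59.8067803986²
eq3−eq1, eq3−eq2 (x²,y² cancel):
  -35.326·x − 11.150·y = -1135.573877
  47.208·x + 27.846·y = 1920.046217
det = -35.326·27.846 − -11.150·47.208 = -457.318596
x = (-1135.573877·27.846 − -11.150·1920.046217) / -457.318596 = 22.331641
y = (-35.326·1920.046217 − -1135.573877·47.208) / -457.318596 = 31.092943
|P − Q| = √((22.331641 − 42.124)² + (31.092943 − 32.683)²) = 19.856126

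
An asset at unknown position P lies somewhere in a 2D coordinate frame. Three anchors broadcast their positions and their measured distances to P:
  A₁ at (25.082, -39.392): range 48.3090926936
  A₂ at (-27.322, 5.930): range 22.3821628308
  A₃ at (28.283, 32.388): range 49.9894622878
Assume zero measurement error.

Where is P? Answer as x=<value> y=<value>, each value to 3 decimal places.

x=-6.867 y=-3.156

eq1: (x − 25.082)² + (y + 39.392)² = 48.3090926936²
eq2: (x + 27.322)² + (y − 5.930)² = 22.3821628308²
eq3: (x − 28.283)² + (y − 32.388)² = 49.9894622878²
eq1−eq3, eq1−eq2 (x²,y² cancel):
  6.402·x + 143.560·y = -497.103658
  -104.808·x + 90.644·y = 433.627420
det = 6.402·90.644 − 143.560·-104.808 = 15626.539368
x = (-497.103658·90.644 − 143.560·433.627420) / 15626.539368 = -6.867228
y = (6.402·433.627420 − -497.103658·-104.808) / 15626.539368 = -3.156448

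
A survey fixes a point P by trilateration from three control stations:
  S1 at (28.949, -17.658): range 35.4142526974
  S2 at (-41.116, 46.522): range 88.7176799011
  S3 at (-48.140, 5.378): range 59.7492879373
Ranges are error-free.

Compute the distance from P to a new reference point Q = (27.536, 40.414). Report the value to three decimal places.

79.844

eq1: (x − 28.949)² + (y + 17.658)² = 35.4142526974²
eq2: (x + 41.116)² + (y − 46.522)² = 88.7176799011²
eq3: (x + 48.140)² + (y − 5.378)² = 59.7492879373²
eq1−eq3, eq1−eq2 (x²,y² cancel):
  -154.178·x + 46.072·y = -1119.275196
  -140.130·x + 128.360·y = -3911.685058
det = -154.178·128.360 − 46.072·-140.130 = -13334.218720
x = (-1119.275196·128.360 − 46.072·-3911.685058) / -13334.218720 = -2.740992
y = (-154.178·-3911.685058 − -1119.275196·-140.130) / -13334.218720 = -33.466659
|P − Q| = √((-2.740992 − 27.536)² + (-33.466659 − 40.414)²) = 79.843898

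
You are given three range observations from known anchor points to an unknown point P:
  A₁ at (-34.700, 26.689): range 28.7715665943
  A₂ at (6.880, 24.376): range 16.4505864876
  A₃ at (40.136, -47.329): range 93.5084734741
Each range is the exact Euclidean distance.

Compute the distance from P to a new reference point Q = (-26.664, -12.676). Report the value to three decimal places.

50.344

eq1: (x + 34.700)² + (y − 26.689)² = 28.7715665943²
eq2: (x − 6.880)² + (y − 24.376)² = 16.4505864876²
eq3: (x − 40.136)² + (y + 47.329)² = 93.5084734741²
eq3−eq1, eq3−eq2 (x²,y² cancel):
  -149.672·x + 148.036·y = 5981.491551
  -66.512·x + 143.410·y = 5263.803855
det = -149.672·143.410 − 148.036·-66.512 = -11618.291088
x = (5981.491551·143.410 − 148.036·5263.803855) / -11618.291088 = -6.762891
y = (-149.672·5263.803855 − 5981.491551·-66.512) / -11618.291088 = 33.568025
|P − Q| = √((-6.762891 − -26.664)² + (33.568025 − -12.676)²) = 50.344453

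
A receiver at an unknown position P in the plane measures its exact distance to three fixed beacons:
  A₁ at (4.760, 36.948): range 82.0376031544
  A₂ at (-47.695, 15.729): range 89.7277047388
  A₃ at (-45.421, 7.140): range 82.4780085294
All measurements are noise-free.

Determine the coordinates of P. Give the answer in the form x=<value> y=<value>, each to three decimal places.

x=19.479 y=-43.758

eq1: (x − 4.760)² + (y − 36.948)² = 82.0376031544²
eq2: (x + 47.695)² + (y − 15.729)² = 89.7277047388²
eq3: (x + 45.421)² + (y − 7.140)² = 82.4780085294²
eq1−eq3, eq1−eq2 (x²,y² cancel):
  -100.362·x − 59.616·y = 653.780977
  -104.910·x − 42.438·y = -186.490504
det = -100.362·-42.438 − -59.616·-104.910 = -1995.152004
x = (653.780977·-42.438 − -59.616·-186.490504) / -1995.152004 = 19.478704
y = (-100.362·-186.490504 − 653.780977·-104.910) / -1995.152004 = -43.758432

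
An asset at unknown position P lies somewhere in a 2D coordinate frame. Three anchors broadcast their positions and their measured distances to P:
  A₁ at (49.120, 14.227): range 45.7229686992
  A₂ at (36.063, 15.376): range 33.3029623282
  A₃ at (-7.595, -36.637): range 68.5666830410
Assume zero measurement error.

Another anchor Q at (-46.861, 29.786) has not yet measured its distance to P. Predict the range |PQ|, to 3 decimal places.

eq1: (x − 49.120)² + (y − 14.227)² = 45.7229686992²
eq2: (x − 36.063)² + (y − 15.376)² = 33.3029623282²
eq3: (x + 7.595)² + (y + 36.637)² = 68.5666830410²
eq1−eq2, eq1−eq3 (x²,y² cancel):
  -26.114·x + 2.298·y = -96.718017
  -113.430·x − 101.728·y = -3826.028292
det = -26.114·-101.728 − 2.298·-113.430 = 2917.187132
x = (-96.718017·-101.728 − 2.298·-3826.028292) / 2917.187132 = 6.386681
y = (-26.114·-3826.028292 − -96.718017·-113.430) / 2917.187132 = 30.489020
|P − Q| = √((6.386681 − -46.861)² + (30.489020 − 29.786)²) = 53.252322

53.252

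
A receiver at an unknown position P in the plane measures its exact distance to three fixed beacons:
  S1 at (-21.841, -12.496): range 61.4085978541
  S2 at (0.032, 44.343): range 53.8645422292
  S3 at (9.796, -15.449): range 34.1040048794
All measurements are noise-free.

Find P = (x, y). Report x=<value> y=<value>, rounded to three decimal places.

x=36.979 y=5.147

eq1: (x + 21.841)² + (y + 12.496)² = 61.4085978541²
eq2: (x − 0.032)² + (y − 44.343)² = 53.8645422292²
eq3: (x − 9.796)² + (y + 15.449)² = 34.1040048794²
eq1−eq3, eq1−eq2 (x²,y² cancel):
  63.274·x − 5.906·y = 2309.386662
  43.746·x + 113.678·y = 2202.750357
det = 63.274·113.678 − -5.906·43.746 = 7451.225648
x = (2309.386662·113.678 − -5.906·2202.750357) / 7451.225648 = 36.978601
y = (63.274·2202.750357 − 2309.386662·43.746) / 7451.225648 = 5.146858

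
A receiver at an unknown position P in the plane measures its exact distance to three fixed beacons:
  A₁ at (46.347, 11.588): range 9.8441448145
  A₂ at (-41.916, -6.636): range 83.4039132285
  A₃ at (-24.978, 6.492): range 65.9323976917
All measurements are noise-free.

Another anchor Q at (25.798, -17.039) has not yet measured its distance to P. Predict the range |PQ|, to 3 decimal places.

25.402

eq1: (x − 46.347)² + (y − 11.588)² = 9.8441448145²
eq2: (x + 41.916)² + (y + 6.636)² = 83.4039132285²
eq3: (x + 24.978)² + (y − 6.492)² = 65.9323976917²
eq2−eq1, eq2−eq3 (x²,y² cancel):
  176.526·x + 36.448·y = 7340.644156
  33.876·x + 26.256·y = 1474.190672
det = 176.526·26.256 − 36.448·33.876 = 3400.154208
x = (7340.644156·26.256 − 36.448·1474.190672) / 3400.154208 = 40.881867
y = (176.526·1474.190672 − 7340.644156·33.876) / 3400.154208 = 3.400234
|P − Q| = √((40.881867 − 25.798)² + (3.400234 − -17.039)²) = 25.402467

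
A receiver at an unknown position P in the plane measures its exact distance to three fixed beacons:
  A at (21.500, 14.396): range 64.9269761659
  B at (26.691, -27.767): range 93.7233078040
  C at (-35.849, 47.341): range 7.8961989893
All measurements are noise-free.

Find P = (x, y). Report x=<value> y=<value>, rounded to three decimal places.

x=-38.244 y=39.817

eq1: (x − 21.500)² + (y − 14.396)² = 64.9269761659²
eq2: (x − 26.691)² + (y + 27.767)² = 93.7233078040²
eq3: (x + 35.849)² + (y − 47.341)² = 7.8961989893²
eq3−eq1, eq3−eq2 (x²,y² cancel):
  114.698·x − 65.890·y = -7009.988542
  125.080·x − 150.216·y = -10764.613779
det = 114.698·-150.216 − -65.890·125.080 = -8987.953568
x = (-7009.988542·-150.216 − -65.890·-10764.613779) / -8987.953568 = -38.243637
y = (114.698·-10764.613779 − -7009.988542·125.080) / -8987.953568 = 39.816661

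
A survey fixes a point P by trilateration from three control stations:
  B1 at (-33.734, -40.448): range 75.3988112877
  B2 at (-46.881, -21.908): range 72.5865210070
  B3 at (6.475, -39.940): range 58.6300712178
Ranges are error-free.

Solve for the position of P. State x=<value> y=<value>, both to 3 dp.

x=13.580 y=18.258

eq1: (x + 33.734)² + (y + 40.448)² = 75.3988112877²
eq2: (x + 46.881)² + (y + 21.908)² = 72.5865210070²
eq3: (x − 6.475)² + (y + 39.940)² = 58.6300712178²
eq2−eq1, eq2−eq3 (x²,y² cancel):
  26.294·x − 37.080·y = -319.942877
  106.712·x − 36.064·y = 790.658381
det = 26.294·-36.064 − -37.080·106.712 = 3008.614144
x = (-319.942877·-36.064 − -37.080·790.658381) / 3008.614144 = 13.579685
y = (26.294·790.658381 − -319.942877·106.712) / 3008.614144 = 18.258013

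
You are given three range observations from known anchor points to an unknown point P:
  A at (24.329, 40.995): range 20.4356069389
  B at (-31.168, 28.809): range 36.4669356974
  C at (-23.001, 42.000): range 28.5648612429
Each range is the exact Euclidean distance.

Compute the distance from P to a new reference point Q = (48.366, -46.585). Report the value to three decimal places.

eq1: (x − 24.329)² + (y − 40.995)² = 20.4356069389²
eq2: (x + 31.168)² + (y − 28.809)² = 36.4669356974²
eq3: (x + 23.001)² + (y − 42.000)² = 28.5648612429²
eq2−eq3, eq2−eq1 (x²,y² cancel):
  16.334·x + 26.382·y = 1005.529397
  110.994·x + 24.372·y = 1383.310929
det = 16.334·24.372 − 26.382·110.994 = -2530.151460
x = (1005.529397·24.372 − 26.382·1383.310929) / -2530.151460 = 4.737956
y = (16.334·1383.310929 − 1005.529397·110.994) / -2530.151460 = 35.180791
|P − Q| = √((4.737956 − 48.366)² + (35.180791 − -46.585)²) = 92.677132

92.677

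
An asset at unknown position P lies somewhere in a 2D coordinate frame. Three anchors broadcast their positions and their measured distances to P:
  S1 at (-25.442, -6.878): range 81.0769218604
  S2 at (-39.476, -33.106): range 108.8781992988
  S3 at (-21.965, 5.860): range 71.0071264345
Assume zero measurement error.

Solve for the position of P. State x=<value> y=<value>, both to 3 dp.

x=38.839 y=42.533

eq1: (x + 25.442)² + (y + 6.878)² = 81.0769218604²
eq2: (x + 39.476)² + (y + 33.106)² = 108.8781992988²
eq3: (x + 21.965)² + (y − 5.860)² = 71.0071264345²
eq3−eq1, eq3−eq2 (x²,y² cancel):
  -6.954·x − 25.476·y = -1353.653831
  -35.022·x − 77.932·y = -4674.889291
det = -6.954·-77.932 − -25.476·-35.022 = -350.281344
x = (-1353.653831·-77.932 − -25.476·-4674.889291) / -350.281344 = 38.838863
y = (-6.954·-4674.889291 − -1353.653831·-35.022) / -350.281344 = 42.532908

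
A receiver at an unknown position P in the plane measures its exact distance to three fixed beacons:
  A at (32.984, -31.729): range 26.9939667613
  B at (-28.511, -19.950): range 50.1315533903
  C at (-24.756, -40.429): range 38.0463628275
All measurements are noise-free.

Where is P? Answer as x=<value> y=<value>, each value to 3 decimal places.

x=12.296 y=-49.069

eq1: (x − 32.984)² + (y + 31.729)² = 26.9939667613²
eq2: (x + 28.511)² + (y + 19.950)² = 50.1315533903²
eq3: (x + 24.756)² + (y + 40.429)² = 38.0463628275²
eq1−eq3, eq1−eq2 (x²,y² cancel):
  -115.480·x − 17.400·y = -566.161603
  -122.990·x + 23.558·y = -2668.292480
det = -115.480·23.558 − -17.400·-122.990 = -4860.503840
x = (-566.161603·23.558 − -17.400·-2668.292480) / -4860.503840 = 12.296241
y = (-115.480·-2668.292480 − -566.161603·-122.990) / -4860.503840 = -49.069440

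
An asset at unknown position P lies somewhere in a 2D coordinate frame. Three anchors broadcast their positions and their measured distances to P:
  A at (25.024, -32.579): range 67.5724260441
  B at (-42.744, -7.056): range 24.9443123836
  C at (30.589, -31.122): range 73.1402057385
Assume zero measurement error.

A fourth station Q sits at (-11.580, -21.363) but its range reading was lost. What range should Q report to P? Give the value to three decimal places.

32.742

eq1: (x − 25.024)² + (y + 32.579)² = 67.5724260441²
eq2: (x + 42.744)² + (y + 7.056)² = 24.9443123836²
eq3: (x − 30.589)² + (y + 31.122)² = 73.1402057385²
eq1−eq2, eq1−eq3 (x²,y² cancel):
  -135.536·x + 51.046·y = 4133.058896
  11.130·x + 2.914·y = -566.782946
det = -135.536·2.914 − 51.046·11.130 = -963.093884
x = (4133.058896·2.914 − 51.046·-566.782946) / -963.093884 = -42.545941
y = (-135.536·-566.782946 − 4133.058896·11.130) / -963.093884 = -31.999526
|P − Q| = √((-42.545941 − -11.580)² + (-31.999526 − -21.363)²) = 32.741796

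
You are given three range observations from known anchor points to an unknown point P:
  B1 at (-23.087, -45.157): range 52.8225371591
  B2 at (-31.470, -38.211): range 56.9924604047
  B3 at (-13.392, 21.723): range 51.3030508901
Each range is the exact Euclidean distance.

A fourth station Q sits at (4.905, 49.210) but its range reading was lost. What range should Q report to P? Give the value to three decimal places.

67.427

eq1: (x + 23.087)² + (y + 45.157)² = 52.8225371591²
eq2: (x + 31.470)² + (y + 38.211)² = 56.9924604047²
eq3: (x + 13.392)² + (y − 21.723)² = 51.3030508901²
eq1−eq2, eq1−eq3 (x²,y² cancel):
  -16.766·x + 13.892·y = -579.642908
  19.390·x + 133.760·y = -1762.712424
det = -16.766·133.760 − 13.892·19.390 = -2511.986040
x = (-579.642908·133.760 − 13.892·-1762.712424) / -2511.986040 = 21.116930
y = (-16.766·-1762.712424 − -579.642908·19.390) / -2511.986040 = -16.239307
|P − Q| = √((21.116930 − 4.905)² + (-16.239307 − 49.210)²) = 67.427283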